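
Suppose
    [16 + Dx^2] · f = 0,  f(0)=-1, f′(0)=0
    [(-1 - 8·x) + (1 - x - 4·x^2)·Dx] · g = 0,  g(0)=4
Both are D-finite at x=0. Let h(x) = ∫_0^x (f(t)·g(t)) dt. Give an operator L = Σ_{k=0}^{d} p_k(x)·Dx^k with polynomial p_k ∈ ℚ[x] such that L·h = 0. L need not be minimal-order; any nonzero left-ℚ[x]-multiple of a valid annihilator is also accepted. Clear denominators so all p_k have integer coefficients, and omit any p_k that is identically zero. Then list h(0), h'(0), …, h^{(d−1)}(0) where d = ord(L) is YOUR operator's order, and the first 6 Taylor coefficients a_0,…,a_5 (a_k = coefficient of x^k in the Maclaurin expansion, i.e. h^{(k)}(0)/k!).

f: a_k = -1, 0, 8, 0, -32/3, 0, …
g: a_k = 4, 4, 20, 36, 116, 260, …
f·g: L₀ = L_f ⊗_s L_g, ord ≤ 2·1.
Integrate: L := L₀·Dx.
L = (-8 + 16·x + 64·x^2)·Dx + (2 + 16·x)·Dx^2 + (-1 + x + 4·x^2)·Dx^3  (order 3).
h: a_k = 0, -4, -2, 4, -1, 4/15, …
ICs: h(0) = 0, h′(0) = -4, h′′(0) = -4.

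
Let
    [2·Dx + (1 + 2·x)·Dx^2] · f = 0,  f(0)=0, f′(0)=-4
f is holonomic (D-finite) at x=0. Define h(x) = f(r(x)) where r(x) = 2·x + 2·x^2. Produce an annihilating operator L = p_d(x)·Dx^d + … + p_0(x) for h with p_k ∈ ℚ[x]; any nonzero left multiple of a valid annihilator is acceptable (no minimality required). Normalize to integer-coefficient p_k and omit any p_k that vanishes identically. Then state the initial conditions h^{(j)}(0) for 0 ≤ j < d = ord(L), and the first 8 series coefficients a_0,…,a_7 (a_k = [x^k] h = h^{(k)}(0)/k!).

L = 2·Dx + (1 + 2·x)·Dx^2  (order 2).
h: a_k = 0, -8, 8, -32/3, 16, -128/5, 128/3, -512/7, …
ICs: h(0) = 0, h′(0) = -8.

f: a_k = 0, -4, 4, -16/3, 8, -64/5, 64/3, -256/7, …
f∘r: x↦r, Dx↦Dx/r' in L_f ⇒ L₀.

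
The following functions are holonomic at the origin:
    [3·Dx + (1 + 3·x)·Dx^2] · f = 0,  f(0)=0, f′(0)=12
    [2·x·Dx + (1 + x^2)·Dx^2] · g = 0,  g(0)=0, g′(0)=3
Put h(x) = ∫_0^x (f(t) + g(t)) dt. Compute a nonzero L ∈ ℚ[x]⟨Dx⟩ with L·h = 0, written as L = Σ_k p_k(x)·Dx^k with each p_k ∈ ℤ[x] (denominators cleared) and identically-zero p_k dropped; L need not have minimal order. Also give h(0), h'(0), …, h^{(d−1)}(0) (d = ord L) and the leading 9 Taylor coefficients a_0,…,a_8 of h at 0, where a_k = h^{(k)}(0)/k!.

f: a_k = 0, 12, -18, 36, -81, 972/5, -486, 8748/7, -6561/2, …
g: a_k = 0, 3, 0, -1, 0, 3/5, 0, -3/7, 0, …
Weyl lclm of L_f,L_g ⇒ L₀ (ord ≤ 4).
Integrate: L := L₀·Dx.
L = (-6 - 54·x + 18·x^2 + 18·x^3)·Dx^2 + (-20 - 12·x - 48·x^2 + 36·x^3 + 36·x^4)·Dx^3 + (-3 - 7·x + 6·x^2 + 2·x^3 + 9·x^4 + 9·x^5)·Dx^4  (order 4).
h: a_k = 0, 0, 15/2, -6, 35/4, -81/5, 65/2, -486/7, 8745/56, …
ICs: h(0) = 0, h′(0) = 0, h′′(0) = 15, h′′′(0) = -36.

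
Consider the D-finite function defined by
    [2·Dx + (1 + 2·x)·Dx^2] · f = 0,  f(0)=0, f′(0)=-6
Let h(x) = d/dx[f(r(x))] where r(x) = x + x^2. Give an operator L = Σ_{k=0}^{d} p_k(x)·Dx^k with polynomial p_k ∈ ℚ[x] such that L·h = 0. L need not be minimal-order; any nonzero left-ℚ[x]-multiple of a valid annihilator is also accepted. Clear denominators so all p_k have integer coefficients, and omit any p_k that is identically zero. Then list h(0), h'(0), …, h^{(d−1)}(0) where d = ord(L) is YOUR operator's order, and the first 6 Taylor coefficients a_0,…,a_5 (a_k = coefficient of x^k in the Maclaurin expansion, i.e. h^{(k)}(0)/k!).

f: a_k = 0, -6, 6, -8, 12, -96/5, …
Change of var in L_f (x↦r) gives L₀.
h=h₀': d/dx-closure on L₀ ⇒ L.
L = (4·x + 4·x^2) + (1 + 4·x + 6·x^2 + 4·x^3)·Dx  (order 1).
h: a_k = -6, 0, 12, -24, 24, 0, …
ICs: h(0) = -6.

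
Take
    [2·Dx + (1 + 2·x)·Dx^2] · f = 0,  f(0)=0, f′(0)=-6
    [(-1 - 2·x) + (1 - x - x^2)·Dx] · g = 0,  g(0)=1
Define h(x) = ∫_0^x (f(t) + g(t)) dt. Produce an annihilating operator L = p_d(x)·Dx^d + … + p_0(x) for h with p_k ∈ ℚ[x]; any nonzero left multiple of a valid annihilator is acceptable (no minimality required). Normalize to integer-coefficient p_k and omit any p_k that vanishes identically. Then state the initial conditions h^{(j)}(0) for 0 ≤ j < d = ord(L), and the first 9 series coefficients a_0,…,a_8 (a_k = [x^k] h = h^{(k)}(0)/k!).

f: a_k = 0, -6, 6, -8, 12, -96/5, 32, -384/7, 96, …
g: a_k = 1, 1, 2, 3, 5, 8, 13, 21, 34, …
Weyl lclm of L_f,L_g ⇒ L₀ (ord ≤ 3).
∫: right-multiply L₀ by Dx.
L = (-34 - 92·x - 116·x^2 - 48·x^3 - 24·x^4)·Dx^2 + (-5 - 60·x - 170·x^2 - 180·x^3 - 100·x^4 - 40·x^5)·Dx^3 + (3 + 11·x + 5·x^2 - 20·x^3 - 30·x^4 - 24·x^5 - 8·x^6)·Dx^4  (order 4).
h: a_k = 0, 1, -5/2, 8/3, -5/4, 17/5, -28/15, 45/7, -237/56, …
ICs: h(0) = 0, h′(0) = 1, h′′(0) = -5, h′′′(0) = 16.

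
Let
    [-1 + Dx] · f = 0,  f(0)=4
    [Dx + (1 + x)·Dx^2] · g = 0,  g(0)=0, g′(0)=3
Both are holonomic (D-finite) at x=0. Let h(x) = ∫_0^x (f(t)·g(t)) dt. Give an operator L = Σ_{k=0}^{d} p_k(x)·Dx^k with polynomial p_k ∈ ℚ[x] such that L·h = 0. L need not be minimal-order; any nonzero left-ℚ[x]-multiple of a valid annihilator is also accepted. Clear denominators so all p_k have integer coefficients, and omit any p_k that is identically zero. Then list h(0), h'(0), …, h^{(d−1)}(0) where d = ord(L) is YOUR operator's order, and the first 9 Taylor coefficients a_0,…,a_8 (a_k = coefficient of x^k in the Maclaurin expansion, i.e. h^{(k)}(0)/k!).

f: a_k = 4, 4, 2, 2/3, 1/6, 1/30, 1/180, 1/1260, 1/10080, …
g: a_k = 0, 3, -3/2, 1, -3/4, 3/5, -1/2, 3/7, -3/8, …
Product ⇒ symmetric product L₀, ord ≤ 2.
Integrate: L := L₀·Dx.
L = x·Dx + (-1 - 2·x)·Dx^2 + (1 + x)·Dx^3  (order 3).
h: a_k = 0, 0, 6, 2, 1, 0, 3/20, -1/12, 23/336, …
ICs: h(0) = 0, h′(0) = 0, h′′(0) = 12.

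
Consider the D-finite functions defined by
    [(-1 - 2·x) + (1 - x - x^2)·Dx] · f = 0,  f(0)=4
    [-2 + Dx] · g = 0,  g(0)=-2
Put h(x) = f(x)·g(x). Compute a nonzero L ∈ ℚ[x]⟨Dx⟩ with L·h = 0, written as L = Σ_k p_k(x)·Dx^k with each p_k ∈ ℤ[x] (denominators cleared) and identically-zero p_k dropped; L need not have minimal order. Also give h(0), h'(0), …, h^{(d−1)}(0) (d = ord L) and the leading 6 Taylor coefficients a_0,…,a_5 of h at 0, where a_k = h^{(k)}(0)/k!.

L = (3 - 2·x^2) + (-1 + x + x^2)·Dx  (order 1).
h: a_k = -8, -24, -48, -248/3, -136, -1104/5, …
ICs: h(0) = -8.

f: a_k = 4, 4, 8, 12, 20, 32, …
g: a_k = -2, -4, -4, -8/3, -4/3, -8/15, …
h₀=f·g: eliminate ⇒ L₀, order ≤ 1·1.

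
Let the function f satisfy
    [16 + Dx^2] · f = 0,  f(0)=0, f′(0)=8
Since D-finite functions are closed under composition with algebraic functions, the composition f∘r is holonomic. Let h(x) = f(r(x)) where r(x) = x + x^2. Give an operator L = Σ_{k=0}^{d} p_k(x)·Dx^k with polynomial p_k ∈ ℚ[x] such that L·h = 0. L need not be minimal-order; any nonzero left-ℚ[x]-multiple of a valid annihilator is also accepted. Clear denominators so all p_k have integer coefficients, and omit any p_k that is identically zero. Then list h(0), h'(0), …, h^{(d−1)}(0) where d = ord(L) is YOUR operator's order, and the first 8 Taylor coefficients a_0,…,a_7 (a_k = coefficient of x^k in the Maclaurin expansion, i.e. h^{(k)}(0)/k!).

f: a_k = 0, 8, 0, -64/3, 0, 256/15, 0, -2048/315, …
h₀=f(r): pull back L_f along r ⇒ L₀.
L = (16 + 96·x + 192·x^2 + 128·x^3) - 2·Dx + (1 + 2·x)·Dx^2  (order 2).
h: a_k = 0, 8, 8, -64/3, -64, -704/15, 64, 51712/315, …
ICs: h(0) = 0, h′(0) = 8.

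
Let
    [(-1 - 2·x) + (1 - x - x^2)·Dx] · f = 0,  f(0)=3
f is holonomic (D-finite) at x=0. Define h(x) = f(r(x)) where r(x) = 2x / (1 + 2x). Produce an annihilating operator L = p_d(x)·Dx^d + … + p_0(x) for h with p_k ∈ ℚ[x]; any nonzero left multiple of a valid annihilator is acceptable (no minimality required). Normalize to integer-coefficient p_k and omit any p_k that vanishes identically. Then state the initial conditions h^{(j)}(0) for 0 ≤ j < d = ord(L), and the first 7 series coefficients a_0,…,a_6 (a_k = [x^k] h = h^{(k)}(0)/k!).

f: a_k = 3, 3, 6, 9, 15, 24, 39, …
L₀ from L_f via x↦r, Dx↦r'^{-1}Dx.
L = (2 + 12·x) + (-1 - 4·x + 8·x^3)·Dx  (order 1).
h: a_k = 3, 6, 12, 0, 48, -96, 384, …
ICs: h(0) = 3.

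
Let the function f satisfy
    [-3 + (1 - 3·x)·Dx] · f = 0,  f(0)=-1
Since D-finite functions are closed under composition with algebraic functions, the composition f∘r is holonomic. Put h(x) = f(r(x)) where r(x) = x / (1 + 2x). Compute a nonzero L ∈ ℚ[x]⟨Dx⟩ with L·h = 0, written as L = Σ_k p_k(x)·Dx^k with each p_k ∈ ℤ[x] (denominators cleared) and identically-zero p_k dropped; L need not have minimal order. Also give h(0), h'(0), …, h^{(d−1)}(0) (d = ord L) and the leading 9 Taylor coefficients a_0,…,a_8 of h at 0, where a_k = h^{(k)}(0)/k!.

f: a_k = -1, -3, -9, -27, -81, -243, -729, -2187, -6561, …
f∘r: x↦r, Dx↦Dx/r' in L_f ⇒ L₀.
L = 3 + (-1 - x + 2·x^2)·Dx  (order 1).
h: a_k = -1, -3, -3, -3, -3, -3, -3, -3, -3, …
ICs: h(0) = -1.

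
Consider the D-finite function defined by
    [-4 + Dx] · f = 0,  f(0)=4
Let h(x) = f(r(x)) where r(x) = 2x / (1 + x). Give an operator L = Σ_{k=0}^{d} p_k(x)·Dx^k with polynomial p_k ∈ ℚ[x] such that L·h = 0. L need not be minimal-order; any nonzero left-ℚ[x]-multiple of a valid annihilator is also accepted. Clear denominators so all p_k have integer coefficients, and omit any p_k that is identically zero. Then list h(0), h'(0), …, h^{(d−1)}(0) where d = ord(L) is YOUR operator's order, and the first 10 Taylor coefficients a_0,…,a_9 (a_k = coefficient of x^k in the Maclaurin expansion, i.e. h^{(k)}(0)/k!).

L = -8 + (1 + 2·x + x^2)·Dx  (order 1).
h: a_k = 4, 32, 96, 352/3, 32/3, -352/5, 736/45, 12896/315, -1504/35, 18016/2835, …
ICs: h(0) = 4.

f: a_k = 4, 16, 32, 128/3, 128/3, 512/15, 1024/45, 4096/315, 2048/315, 8192/2835, …
Change of var in L_f (x↦r) gives L₀.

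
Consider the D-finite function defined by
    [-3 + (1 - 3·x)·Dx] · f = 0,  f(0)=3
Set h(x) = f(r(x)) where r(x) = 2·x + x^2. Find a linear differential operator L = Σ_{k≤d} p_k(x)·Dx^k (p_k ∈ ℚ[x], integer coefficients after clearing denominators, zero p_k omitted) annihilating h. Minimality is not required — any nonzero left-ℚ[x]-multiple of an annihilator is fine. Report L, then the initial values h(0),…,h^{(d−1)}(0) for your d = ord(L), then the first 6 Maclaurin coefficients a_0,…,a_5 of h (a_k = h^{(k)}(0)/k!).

f: a_k = 3, 9, 27, 81, 243, 729, …
f∘r: x↦r, Dx↦Dx/r' in L_f ⇒ L₀.
L = (6 + 6·x) + (-1 + 6·x + 3·x^2)·Dx  (order 1).
h: a_k = 3, 18, 117, 756, 4887, 31590, …
ICs: h(0) = 3.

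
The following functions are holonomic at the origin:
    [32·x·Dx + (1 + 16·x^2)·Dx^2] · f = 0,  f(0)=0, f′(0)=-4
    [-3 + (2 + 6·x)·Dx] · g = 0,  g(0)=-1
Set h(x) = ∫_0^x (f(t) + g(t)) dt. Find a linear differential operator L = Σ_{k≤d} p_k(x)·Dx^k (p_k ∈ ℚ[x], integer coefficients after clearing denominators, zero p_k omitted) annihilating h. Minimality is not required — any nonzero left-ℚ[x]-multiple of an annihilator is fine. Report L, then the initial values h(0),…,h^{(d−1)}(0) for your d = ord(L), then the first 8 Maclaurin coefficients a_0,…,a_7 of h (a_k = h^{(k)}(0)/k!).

L = (-192 - 1440·x + 9216·x^2 + 13824·x^3)·Dx^2 + (-155 - 768·x + 4128·x^2 + 36864·x^3 + 48384·x^4)·Dx^3 + (-6 + 110·x + 576·x^2 + 2624·x^3 + 10752·x^4 + 13824·x^5)·Dx^4  (order 4).
h: a_k = 0, -1, -11/4, 3/8, 943/192, 81/128, -270649/7680, 2187/1024, …
ICs: h(0) = 0, h′(0) = -1, h′′(0) = -11/2, h′′′(0) = 9/4.

f: a_k = 0, -4, 0, 64/3, 0, -1024/5, 0, 16384/7, …
g: a_k = -1, -3/2, 9/8, -27/16, 405/128, -1701/256, 15309/1024, -72171/2048, …
Weyl lclm of L_f,L_g ⇒ L₀ (ord ≤ 3).
h=∫₀ˣh₀: take L = L₀·Dx.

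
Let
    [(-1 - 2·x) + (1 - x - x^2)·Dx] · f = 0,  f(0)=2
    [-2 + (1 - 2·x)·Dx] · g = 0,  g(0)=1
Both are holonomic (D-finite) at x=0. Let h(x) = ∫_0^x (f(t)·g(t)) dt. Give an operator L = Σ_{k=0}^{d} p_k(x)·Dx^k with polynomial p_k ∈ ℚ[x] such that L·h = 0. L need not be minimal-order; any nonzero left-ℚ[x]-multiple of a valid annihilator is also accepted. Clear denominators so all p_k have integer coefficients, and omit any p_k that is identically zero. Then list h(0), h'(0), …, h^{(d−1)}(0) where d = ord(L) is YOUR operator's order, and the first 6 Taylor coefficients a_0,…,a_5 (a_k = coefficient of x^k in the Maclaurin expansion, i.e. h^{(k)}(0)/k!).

f: a_k = 2, 2, 4, 6, 10, 16, …
g: a_k = 1, 2, 4, 8, 16, 32, …
h₀=f·g: eliminate ⇒ L₀, order ≤ 1·1.
h=∫h₀ ⇒ L = L₀·Dx.
L = (-3 + 2·x + 6·x^2)·Dx + (1 - 3·x + x^2 + 2·x^3)·Dx^2  (order 2).
h: a_k = 0, 2, 3, 16/3, 19/2, 86/5, …
ICs: h(0) = 0, h′(0) = 2.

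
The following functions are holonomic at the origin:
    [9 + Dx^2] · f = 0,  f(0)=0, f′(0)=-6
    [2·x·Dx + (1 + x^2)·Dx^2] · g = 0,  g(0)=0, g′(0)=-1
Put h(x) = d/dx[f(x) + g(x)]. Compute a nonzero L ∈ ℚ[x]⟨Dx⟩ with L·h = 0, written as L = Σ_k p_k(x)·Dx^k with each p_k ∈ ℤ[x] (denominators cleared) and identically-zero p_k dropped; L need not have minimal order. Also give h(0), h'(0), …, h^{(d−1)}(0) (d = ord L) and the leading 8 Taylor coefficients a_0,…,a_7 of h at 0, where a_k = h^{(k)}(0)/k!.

f: a_k = 0, -6, 0, 9, 0, -81/20, 0, 243/280, …
g: a_k = 0, -1, 0, 1/3, 0, -1/5, 0, 1/7, …
f+g: L₀ = lclm(L_f,L_g), ord ≤ 2+2.
h₀' ⇒ L via d/dx closure of L₀.
L = (-54·x + 540·x^3 + 162·x^5) + (63 + 279·x^2 + 297·x^4 + 81·x^6)·Dx + (-6·x + 60·x^3 + 18·x^5)·Dx^2 + (7 + 31·x^2 + 33·x^4 + 9·x^6)·Dx^3  (order 3).
h: a_k = -7, 0, 28, 0, -85/4, 0, 283/40, 0, …
ICs: h(0) = -7, h′(0) = 0, h′′(0) = 56.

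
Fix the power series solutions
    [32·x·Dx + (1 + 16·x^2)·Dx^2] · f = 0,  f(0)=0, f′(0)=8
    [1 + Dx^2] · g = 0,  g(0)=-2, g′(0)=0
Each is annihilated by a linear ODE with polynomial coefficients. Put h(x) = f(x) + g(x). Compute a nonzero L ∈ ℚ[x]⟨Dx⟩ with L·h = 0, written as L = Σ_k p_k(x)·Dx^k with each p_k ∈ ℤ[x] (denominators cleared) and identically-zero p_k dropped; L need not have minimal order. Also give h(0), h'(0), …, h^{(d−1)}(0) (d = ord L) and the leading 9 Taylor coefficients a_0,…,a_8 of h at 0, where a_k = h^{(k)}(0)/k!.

L = (-6112·x + 99328·x^3 + 8192·x^5)·Dx + (-31 + 1072·x^2 + 25344·x^4 + 4096·x^6)·Dx^2 + (-6112·x + 99328·x^3 + 8192·x^5)·Dx^3 + (-31 + 1072·x^2 + 25344·x^4 + 4096·x^6)·Dx^4  (order 4).
h: a_k = -2, 8, 1, -128/3, -1/12, 2048/5, 1/360, -32768/7, -1/20160, …
ICs: h(0) = -2, h′(0) = 8, h′′(0) = 2, h′′′(0) = -256.

f: a_k = 0, 8, 0, -128/3, 0, 2048/5, 0, -32768/7, 0, …
g: a_k = -2, 0, 1, 0, -1/12, 0, 1/360, 0, -1/20160, …
Sum ⇒ L₀ = lclm(L_f,L_g) in ℚ(x)⟨Dx⟩.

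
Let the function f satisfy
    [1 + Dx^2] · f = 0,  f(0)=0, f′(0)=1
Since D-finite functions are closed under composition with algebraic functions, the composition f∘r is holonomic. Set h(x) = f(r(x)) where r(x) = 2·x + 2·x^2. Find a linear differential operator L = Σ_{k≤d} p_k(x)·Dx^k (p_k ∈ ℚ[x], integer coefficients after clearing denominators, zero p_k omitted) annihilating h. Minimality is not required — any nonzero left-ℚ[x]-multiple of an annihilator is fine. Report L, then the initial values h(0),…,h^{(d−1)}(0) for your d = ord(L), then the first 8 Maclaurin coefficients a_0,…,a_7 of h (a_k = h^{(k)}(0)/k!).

f: a_k = 0, 1, 0, -1/6, 0, 1/120, 0, -1/5040, …
L₀ from L_f via x↦r, Dx↦r'^{-1}Dx.
L = (4 + 24·x + 48·x^2 + 32·x^3) - 2·Dx + (1 + 2·x)·Dx^2  (order 2).
h: a_k = 0, 2, 2, -4/3, -4, -56/15, 0, 832/315, …
ICs: h(0) = 0, h′(0) = 2.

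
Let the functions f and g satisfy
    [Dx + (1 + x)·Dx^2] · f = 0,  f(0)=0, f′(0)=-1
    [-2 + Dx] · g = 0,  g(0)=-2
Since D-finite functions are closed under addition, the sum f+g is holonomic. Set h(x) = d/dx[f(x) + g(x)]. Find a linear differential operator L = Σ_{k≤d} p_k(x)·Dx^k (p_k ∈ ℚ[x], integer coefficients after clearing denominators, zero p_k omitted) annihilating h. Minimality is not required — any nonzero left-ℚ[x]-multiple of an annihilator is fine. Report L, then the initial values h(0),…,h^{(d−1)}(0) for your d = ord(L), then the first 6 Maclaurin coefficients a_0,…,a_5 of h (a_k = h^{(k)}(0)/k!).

f: a_k = 0, -1, 1/2, -1/3, 1/4, -1/5, …
g: a_k = -2, -4, -4, -8/3, -4/3, -8/15, …
L₀ := lclm(L_f,L_g); ord L₀ ≤ 2+1.
Differentiate: ansatz ord ≤ ord L₀ ⇒ L.
L = (-8 - 4·x) + (-2 - 8·x - 4·x^2)·Dx + (3 + 5·x + 2·x^2)·Dx^2  (order 2).
h: a_k = -5, -7, -9, -13/3, -11/3, -1/15, …
ICs: h(0) = -5, h′(0) = -7.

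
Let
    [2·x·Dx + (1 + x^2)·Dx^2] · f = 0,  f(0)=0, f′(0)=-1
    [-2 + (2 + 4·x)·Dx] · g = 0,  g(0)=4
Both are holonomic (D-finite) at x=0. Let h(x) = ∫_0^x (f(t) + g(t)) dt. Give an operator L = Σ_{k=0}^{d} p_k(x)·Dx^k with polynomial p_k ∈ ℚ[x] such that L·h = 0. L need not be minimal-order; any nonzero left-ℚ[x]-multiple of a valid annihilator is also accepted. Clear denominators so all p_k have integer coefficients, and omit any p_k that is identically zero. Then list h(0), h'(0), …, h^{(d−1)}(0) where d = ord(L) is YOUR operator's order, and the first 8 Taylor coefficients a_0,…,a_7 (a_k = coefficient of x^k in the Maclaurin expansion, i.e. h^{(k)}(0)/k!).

f: a_k = 0, -1, 0, 1/3, 0, -1/5, 0, 1/7, …
g: a_k = 4, 4, -2, 2, -5/2, 7/2, -21/4, 33/4, …
f+g: L₀ = lclm(L_f,L_g), ord ≤ 2+1.
Integrate: L := L₀·Dx.
L = (-4 - 20·x + 12·x^2 + 12·x^3)·Dx^2 + (-10 - 16·x - 16·x^2 + 48·x^3 + 42·x^4)·Dx^3 + (-2 + 12·x^2 + 12·x^3 + 14·x^4 + 12·x^5)·Dx^4  (order 4).
h: a_k = 0, 4, 3/2, -2/3, 7/12, -1/2, 11/20, -3/4, …
ICs: h(0) = 0, h′(0) = 4, h′′(0) = 3, h′′′(0) = -4.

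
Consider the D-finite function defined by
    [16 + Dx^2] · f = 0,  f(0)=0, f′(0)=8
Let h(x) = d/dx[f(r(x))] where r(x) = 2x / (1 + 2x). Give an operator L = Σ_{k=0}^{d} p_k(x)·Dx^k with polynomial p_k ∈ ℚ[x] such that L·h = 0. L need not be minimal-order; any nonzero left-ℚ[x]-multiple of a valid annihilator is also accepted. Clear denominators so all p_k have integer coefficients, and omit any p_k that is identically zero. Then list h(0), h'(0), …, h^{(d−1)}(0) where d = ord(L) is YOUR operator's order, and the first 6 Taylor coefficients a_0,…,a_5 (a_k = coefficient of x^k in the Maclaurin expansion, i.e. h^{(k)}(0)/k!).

f: a_k = 0, 8, 0, -64/3, 0, 256/15, …
f∘r: x↦r, Dx↦Dx/r' in L_f ⇒ L₀.
h₀' ⇒ L via d/dx closure of L₀.
L = (88 + 96·x + 96·x^2) + (12 + 72·x + 144·x^2 + 96·x^3)·Dx + (1 + 8·x + 24·x^2 + 32·x^3 + 16·x^4)·Dx^2  (order 2).
h: a_k = 16, -64, -320, 3584, -49408/3, 46080, …
ICs: h(0) = 16, h′(0) = -64.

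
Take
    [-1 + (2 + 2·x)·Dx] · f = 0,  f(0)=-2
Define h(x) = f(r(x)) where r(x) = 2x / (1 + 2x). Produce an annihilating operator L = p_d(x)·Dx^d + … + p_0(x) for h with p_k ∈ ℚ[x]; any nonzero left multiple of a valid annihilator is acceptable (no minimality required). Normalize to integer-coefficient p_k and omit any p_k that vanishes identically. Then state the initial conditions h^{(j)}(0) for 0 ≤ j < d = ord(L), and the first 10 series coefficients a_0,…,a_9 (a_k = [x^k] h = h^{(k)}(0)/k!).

L = -1 + (1 + 6·x + 8·x^2)·Dx  (order 1).
h: a_k = -2, -2, 5, -13, 141/4, -399/4, 2353/8, -7205/8, 182461/64, -594203/64, …
ICs: h(0) = -2.

f: a_k = -2, -1, 1/4, -1/8, 5/64, -7/128, 21/512, -33/1024, 429/16384, -715/32768, …
Substitute x→r, Dx→(1/r')Dx; clear ⇒ L₀.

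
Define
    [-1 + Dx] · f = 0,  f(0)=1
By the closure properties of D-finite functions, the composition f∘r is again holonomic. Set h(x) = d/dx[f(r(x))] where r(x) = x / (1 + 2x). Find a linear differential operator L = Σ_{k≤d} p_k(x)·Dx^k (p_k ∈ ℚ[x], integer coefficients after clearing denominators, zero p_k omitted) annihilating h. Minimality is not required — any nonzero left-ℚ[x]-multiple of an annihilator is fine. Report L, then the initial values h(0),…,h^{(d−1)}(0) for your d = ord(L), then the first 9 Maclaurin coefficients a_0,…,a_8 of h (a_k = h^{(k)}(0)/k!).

L = (-3 - 8·x) + (-1 - 4·x - 4·x^2)·Dx  (order 1).
h: a_k = 1, -3, 13/2, -71/6, 147/8, -2699/120, 9157/720, 68731/1680, -8443151/40320, …
ICs: h(0) = 1.

f: a_k = 1, 1, 1/2, 1/6, 1/24, 1/120, 1/720, 1/5040, 1/40320, …
Substitute x→r, Dx→(1/r')Dx; clear ⇒ L₀.
h=h₀': d/dx-closure on L₀ ⇒ L.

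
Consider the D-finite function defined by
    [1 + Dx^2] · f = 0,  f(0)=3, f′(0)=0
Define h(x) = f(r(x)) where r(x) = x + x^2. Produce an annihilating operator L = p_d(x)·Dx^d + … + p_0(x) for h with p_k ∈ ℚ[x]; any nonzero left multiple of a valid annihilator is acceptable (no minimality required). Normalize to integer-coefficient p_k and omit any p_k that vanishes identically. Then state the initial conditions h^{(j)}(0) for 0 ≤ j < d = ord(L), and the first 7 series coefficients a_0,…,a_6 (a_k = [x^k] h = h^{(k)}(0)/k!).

L = (1 + 6·x + 12·x^2 + 8·x^3) - 2·Dx + (1 + 2·x)·Dx^2  (order 2).
h: a_k = 3, 0, -3/2, -3, -11/8, 1/2, 179/240, …
ICs: h(0) = 3, h′(0) = 0.

f: a_k = 3, 0, -3/2, 0, 1/8, 0, -1/240, …
Change of var in L_f (x↦r) gives L₀.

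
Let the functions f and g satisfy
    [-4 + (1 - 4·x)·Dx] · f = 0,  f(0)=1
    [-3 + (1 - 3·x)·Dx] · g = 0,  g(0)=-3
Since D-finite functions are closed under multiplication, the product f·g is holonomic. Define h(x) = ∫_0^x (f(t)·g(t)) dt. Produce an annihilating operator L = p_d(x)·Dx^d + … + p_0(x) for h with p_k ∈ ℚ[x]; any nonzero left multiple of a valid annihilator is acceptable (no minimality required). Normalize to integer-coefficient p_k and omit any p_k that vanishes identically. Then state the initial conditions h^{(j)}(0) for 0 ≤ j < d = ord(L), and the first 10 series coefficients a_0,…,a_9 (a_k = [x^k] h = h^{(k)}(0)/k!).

L = (-7 + 24·x)·Dx + (1 - 7·x + 12·x^2)·Dx^2  (order 2).
h: a_k = 0, -3, -21/2, -37, -525/4, -2343/5, -3367/2, -42591/7, -176925/8, -242461/3, …
ICs: h(0) = 0, h′(0) = -3.

f: a_k = 1, 4, 16, 64, 256, 1024, 4096, 16384, 65536, 262144, …
g: a_k = -3, -9, -27, -81, -243, -729, -2187, -6561, -19683, -59049, …
Sym-product of L_f,L_g gives L₀ (≤ ord 1).
h=∫h₀ ⇒ L = L₀·Dx.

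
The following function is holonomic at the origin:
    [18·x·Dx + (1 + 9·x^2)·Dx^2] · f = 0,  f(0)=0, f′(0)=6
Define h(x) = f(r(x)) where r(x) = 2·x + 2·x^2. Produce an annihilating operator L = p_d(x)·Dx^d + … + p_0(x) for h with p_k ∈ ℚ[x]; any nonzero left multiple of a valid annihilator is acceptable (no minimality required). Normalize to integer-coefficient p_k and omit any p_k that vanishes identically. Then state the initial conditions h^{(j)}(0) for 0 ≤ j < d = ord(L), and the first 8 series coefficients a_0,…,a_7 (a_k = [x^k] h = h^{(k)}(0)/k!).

f: a_k = 0, 6, 0, -18, 0, 486/5, 0, -4374/7, …
Substitute x→r, Dx→(1/r')Dx; clear ⇒ L₀.
L = (-2 + 72·x + 288·x^2 + 432·x^3 + 216·x^4)·Dx + (1 + 2·x + 36·x^2 + 144·x^3 + 180·x^4 + 72·x^5)·Dx^2  (order 2).
h: a_k = 0, 12, 12, -144, -432, 13392/5, 15408, -342144/7, …
ICs: h(0) = 0, h′(0) = 12.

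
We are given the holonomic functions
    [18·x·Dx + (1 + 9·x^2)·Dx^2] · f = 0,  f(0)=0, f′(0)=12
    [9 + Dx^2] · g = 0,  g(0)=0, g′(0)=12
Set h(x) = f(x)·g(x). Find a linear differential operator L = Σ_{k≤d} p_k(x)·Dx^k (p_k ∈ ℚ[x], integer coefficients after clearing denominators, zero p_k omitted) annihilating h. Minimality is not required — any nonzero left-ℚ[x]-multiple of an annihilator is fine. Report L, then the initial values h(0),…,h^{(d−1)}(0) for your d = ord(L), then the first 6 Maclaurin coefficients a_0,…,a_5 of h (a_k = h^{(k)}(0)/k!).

L = (810 + 18954·x^2 + 72171·x^4 + 236196·x^6 + 531441·x^8) + (972·x + 14580·x^3 + 78732·x^5 + 236196·x^7)·Dx + (108 + 2592·x^2 + 13122·x^4 + 52488·x^6 + 118098·x^8)·Dx^2 + (108·x + 1620·x^3 + 8748·x^5 + 26244·x^7)·Dx^3 + (2 + 54·x^2 + 567·x^4 + 2916·x^6 + 6561·x^8)·Dx^4  (order 4).
h: a_k = 0, 0, 144, 0, -648, 0, …
ICs: h(0) = 0, h′(0) = 0, h′′(0) = 288, h′′′(0) = 0.

f: a_k = 0, 12, 0, -36, 0, 972/5, …
g: a_k = 0, 12, 0, -18, 0, 81/10, …
f·g: L₀ = L_f ⊗_s L_g, ord ≤ 2·2.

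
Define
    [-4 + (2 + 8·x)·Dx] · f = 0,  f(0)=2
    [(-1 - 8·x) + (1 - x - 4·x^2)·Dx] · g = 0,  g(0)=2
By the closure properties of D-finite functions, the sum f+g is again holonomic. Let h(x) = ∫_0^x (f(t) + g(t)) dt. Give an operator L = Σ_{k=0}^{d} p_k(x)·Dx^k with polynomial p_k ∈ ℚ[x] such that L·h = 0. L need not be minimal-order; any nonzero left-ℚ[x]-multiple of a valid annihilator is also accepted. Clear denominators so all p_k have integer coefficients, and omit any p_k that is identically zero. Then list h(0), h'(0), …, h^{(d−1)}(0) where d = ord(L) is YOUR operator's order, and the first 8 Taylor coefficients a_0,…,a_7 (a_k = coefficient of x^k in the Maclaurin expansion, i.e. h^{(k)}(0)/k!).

L = (24 + 156·x + 336·x^2 + 640·x^3)·Dx + (-14 - 96·x - 420·x^2 - 1184·x^3 - 1600·x^4)·Dx^2 + (-1 + 11·x + 90·x^2 + 24·x^3 - 544·x^4 - 640·x^5)·Dx^3  (order 3).
h: a_k = 0, 4, 3, 2, 13/2, 38/5, 31, 194/7, …
ICs: h(0) = 0, h′(0) = 4, h′′(0) = 6.

f: a_k = 2, 4, -4, 8, -20, 56, -168, 528, …
g: a_k = 2, 2, 10, 18, 58, 130, 362, 882, …
f+g: L₀ = lclm(L_f,L_g), ord ≤ 1+1.
Integrate: L := L₀·Dx.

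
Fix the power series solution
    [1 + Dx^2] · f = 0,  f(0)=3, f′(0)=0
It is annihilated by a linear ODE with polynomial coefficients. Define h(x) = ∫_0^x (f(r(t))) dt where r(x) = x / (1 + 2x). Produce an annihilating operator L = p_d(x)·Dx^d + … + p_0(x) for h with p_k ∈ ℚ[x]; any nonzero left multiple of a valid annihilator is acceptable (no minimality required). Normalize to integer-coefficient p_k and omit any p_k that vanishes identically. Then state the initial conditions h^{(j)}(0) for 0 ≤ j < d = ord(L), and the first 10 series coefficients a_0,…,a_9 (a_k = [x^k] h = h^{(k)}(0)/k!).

L = Dx + (4 + 24·x + 48·x^2 + 32·x^3)·Dx^2 + (1 + 8·x + 24·x^2 + 32·x^3 + 16·x^4)·Dx^3  (order 3).
h: a_k = 0, 3, 0, -1/2, 3/2, -143/40, 47/6, -3943/240, 5361/160, -8095583/120960, …
ICs: h(0) = 0, h′(0) = 3, h′′(0) = 0.

f: a_k = 3, 0, -3/2, 0, 1/8, 0, -1/240, 0, 1/13440, 0, …
Change of var in L_f (x↦r) gives L₀.
Integrate: L := L₀·Dx.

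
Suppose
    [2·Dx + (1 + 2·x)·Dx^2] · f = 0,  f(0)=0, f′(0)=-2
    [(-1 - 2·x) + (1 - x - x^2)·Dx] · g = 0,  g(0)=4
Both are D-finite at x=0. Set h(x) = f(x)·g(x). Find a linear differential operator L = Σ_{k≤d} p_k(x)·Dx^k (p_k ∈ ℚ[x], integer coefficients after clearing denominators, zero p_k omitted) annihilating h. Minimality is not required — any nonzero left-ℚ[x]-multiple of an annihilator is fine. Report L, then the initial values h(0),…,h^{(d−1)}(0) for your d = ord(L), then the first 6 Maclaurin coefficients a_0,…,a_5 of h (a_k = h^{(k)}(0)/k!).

L = (4 + 8·x) + (10·x + 10·x^2)·Dx + (-1 - x + 3·x^2 + 2·x^3)·Dx^2  (order 2).
h: a_k = 0, -8, 0, -56/3, -8/3, -704/15, …
ICs: h(0) = 0, h′(0) = -8.

f: a_k = 0, -2, 2, -8/3, 4, -32/5, …
g: a_k = 4, 4, 8, 12, 20, 32, …
L₀ := L_f ⊗_s L_g (sym. prod.), ord ≤ 2.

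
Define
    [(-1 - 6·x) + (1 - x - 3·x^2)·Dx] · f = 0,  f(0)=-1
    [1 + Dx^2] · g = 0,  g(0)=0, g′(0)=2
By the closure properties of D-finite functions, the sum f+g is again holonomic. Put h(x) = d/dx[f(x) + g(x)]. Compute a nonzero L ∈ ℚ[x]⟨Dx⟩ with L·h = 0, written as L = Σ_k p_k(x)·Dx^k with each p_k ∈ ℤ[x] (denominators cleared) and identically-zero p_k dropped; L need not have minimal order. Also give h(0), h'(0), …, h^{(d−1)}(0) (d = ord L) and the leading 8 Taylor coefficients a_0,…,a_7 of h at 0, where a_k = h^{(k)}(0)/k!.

f: a_k = -1, -1, -4, -7, -19, -40, -97, -217, …
g: a_k = 0, 2, 0, -1/3, 0, 1/60, 0, -1/2520, …
Sum ⇒ L₀ = lclm(L_f,L_g) in ℚ(x)⟨Dx⟩.
Derive L from L₀ (diff closure).
L = (464 + 2522·x + 8618·x^2 + 6330·x^3 + 9630·x^4 + 486·x^5 + 486·x^6) + (-43 - 249·x + 114·x^2 + 559·x^3 + 1500·x^4 + 1863·x^5 + 189·x^6 + 162·x^7)·Dx + (464 + 2522·x + 8618·x^2 + 6330·x^3 + 9630·x^4 + 486·x^5 + 486·x^6)·Dx^2 + (-43 - 249·x + 114·x^2 + 559·x^3 + 1500·x^4 + 1863·x^5 + 189·x^6 + 162·x^7)·Dx^3  (order 3).
h: a_k = 1, -8, -22, -76, -2399/12, -582, -546841/360, -4064, …
ICs: h(0) = 1, h′(0) = -8, h′′(0) = -44.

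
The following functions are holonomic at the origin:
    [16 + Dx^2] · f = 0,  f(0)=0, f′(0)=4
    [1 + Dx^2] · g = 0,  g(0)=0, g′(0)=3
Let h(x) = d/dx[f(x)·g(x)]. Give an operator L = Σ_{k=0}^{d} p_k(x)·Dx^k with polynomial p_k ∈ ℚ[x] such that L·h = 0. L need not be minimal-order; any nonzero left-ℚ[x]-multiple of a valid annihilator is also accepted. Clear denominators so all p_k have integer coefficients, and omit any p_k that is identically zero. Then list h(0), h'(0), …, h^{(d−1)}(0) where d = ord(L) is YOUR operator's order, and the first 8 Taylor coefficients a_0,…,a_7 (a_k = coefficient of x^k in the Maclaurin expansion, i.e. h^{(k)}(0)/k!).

f: a_k = 0, 4, 0, -32/3, 0, 128/15, 0, -1024/315, …
g: a_k = 0, 3, 0, -1/2, 0, 1/40, 0, -1/1680, …
L₀ := L_f ⊗_s L_g (sym. prod.), ord ≤ 4.
Derive L from L₀ (diff closure).
L = 225 + 34·Dx^2 + Dx^4  (order 4).
h: a_k = 0, 24, 0, -136, 0, 931/5, 0, -12002/105, …
ICs: h(0) = 0, h′(0) = 24, h′′(0) = 0, h′′′(0) = -816.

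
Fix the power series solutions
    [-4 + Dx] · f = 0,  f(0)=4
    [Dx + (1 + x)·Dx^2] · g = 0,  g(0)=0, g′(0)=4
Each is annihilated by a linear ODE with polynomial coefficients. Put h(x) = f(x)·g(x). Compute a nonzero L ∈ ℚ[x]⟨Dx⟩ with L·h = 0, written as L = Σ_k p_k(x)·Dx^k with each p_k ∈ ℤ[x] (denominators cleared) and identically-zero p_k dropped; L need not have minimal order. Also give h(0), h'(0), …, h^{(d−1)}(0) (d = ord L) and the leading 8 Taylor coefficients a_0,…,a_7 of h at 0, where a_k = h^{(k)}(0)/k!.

f: a_k = 4, 16, 32, 128/3, 128/3, 512/15, 1024/45, 4096/315, …
g: a_k = 0, 4, -2, 4/3, -1, 4/5, -2/3, 4/7, …
Sym-product of L_f,L_g gives L₀ (≤ ord 2).
L = (12 + 16·x) + (-7 - 8·x)·Dx + (1 + x)·Dx^2  (order 2).
h: a_k = 0, 16, 56, 304/3, 124, 576/5, 776/9, 17072/315, …
ICs: h(0) = 0, h′(0) = 16.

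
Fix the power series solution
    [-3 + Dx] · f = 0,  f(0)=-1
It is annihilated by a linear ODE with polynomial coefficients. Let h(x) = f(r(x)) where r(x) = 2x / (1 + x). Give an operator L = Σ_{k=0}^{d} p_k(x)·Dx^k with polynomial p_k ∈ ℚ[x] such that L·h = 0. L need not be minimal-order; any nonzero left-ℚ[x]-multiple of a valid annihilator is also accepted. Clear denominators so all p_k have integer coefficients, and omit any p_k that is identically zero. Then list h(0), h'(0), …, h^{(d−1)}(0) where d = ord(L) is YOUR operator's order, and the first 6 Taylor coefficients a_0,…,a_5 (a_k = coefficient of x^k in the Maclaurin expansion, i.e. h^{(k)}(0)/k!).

L = -6 + (1 + 2·x + x^2)·Dx  (order 1).
h: a_k = -1, -6, -12, -6, 6, 6/5, …
ICs: h(0) = -1.

f: a_k = -1, -3, -9/2, -9/2, -27/8, -81/40, …
h₀=f(r): pull back L_f along r ⇒ L₀.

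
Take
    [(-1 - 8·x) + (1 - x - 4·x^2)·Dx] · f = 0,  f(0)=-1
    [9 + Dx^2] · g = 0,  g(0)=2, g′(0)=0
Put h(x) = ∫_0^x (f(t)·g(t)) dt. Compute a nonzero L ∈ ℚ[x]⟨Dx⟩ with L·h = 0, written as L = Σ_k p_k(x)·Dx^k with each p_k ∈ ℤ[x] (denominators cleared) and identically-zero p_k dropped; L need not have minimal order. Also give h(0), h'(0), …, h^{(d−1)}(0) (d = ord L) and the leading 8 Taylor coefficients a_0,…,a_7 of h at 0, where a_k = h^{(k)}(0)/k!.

f: a_k = -1, -1, -5, -9, -29, -65, -181, -441, …
g: a_k = 2, 0, -9, 0, 27/4, 0, -81/40, 0, …
L₀ := L_f ⊗_s L_g (sym. prod.), ord ≤ 2.
Integrate: L := L₀·Dx.
L = (-1 + 9·x + 36·x^2)·Dx + (2 + 16·x)·Dx^2 + (-1 + x + 4·x^2)·Dx^3  (order 3).
h: a_k = 0, -2, -1, -1/3, -9/4, -79/20, -223/24, -5309/280, …
ICs: h(0) = 0, h′(0) = -2, h′′(0) = -2.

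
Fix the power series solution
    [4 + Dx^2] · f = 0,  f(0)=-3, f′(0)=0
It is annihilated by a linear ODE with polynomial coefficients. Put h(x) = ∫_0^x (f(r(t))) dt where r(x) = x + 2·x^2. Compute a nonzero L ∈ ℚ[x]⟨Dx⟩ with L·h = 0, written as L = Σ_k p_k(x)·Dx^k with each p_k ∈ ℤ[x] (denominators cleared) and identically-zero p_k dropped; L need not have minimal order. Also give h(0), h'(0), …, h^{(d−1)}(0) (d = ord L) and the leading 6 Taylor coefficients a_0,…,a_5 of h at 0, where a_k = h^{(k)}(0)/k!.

f: a_k = -3, 0, 6, 0, -2, 0, …
Substitute x→r, Dx→(1/r')Dx; clear ⇒ L₀.
h=∫h₀ ⇒ L = L₀·Dx.
L = (4 + 48·x + 192·x^2 + 256·x^3)·Dx - 4·Dx^2 + (1 + 4·x)·Dx^3  (order 3).
h: a_k = 0, -3, 0, 2, 6, 22/5, …
ICs: h(0) = 0, h′(0) = -3, h′′(0) = 0.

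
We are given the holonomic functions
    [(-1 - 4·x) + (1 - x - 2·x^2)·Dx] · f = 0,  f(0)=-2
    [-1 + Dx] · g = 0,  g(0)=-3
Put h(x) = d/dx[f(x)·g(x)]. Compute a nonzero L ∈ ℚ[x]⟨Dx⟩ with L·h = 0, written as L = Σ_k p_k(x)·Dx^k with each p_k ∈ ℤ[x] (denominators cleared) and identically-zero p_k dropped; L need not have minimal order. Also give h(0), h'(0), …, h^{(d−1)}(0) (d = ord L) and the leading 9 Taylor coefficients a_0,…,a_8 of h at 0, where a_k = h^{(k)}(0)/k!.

f: a_k = -2, -2, -6, -10, -22, -42, -86, -170, -342, …
g: a_k = -3, -3, -3/2, -1/2, -1/8, -1/40, -1/240, -1/1680, -1/13440, …
Product ⇒ symmetric product L₀, ord ≤ 1.
h₀' ⇒ L via d/dx closure of L₀.
L = (9 + 16·x + 9·x^2 - 12·x^3 + 4·x^4) + (-2 - x + 9·x^2 + 4·x^3 - 4·x^4)·Dx  (order 1).
h: a_k = 12, 54, 156, 425, 2103/2, 50737/20, 88558/15, 3783419/280, 20417113/672, …
ICs: h(0) = 12.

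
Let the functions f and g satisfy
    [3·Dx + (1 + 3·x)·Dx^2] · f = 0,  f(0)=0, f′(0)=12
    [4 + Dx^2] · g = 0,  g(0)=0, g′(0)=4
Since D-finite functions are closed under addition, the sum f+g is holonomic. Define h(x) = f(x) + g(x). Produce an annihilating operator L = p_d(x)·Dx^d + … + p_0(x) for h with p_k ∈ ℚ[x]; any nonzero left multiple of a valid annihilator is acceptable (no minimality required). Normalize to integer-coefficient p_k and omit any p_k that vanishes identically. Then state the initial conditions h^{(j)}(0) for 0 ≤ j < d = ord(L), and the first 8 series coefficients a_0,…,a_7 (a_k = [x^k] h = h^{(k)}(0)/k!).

f: a_k = 0, 12, -18, 36, -81, 972/5, -486, 8748/7, …
g: a_k = 0, 4, 0, -8/3, 0, 8/15, 0, -16/315, …
Sum ⇒ L₀ = lclm(L_f,L_g) in ℚ(x)⟨Dx⟩.
L = (348 + 144·x + 216·x^2)·Dx + (44 + 180·x + 216·x^2 + 216·x^3)·Dx^2 + (87 + 36·x + 54·x^2)·Dx^3 + (11 + 45·x + 54·x^2 + 54·x^3)·Dx^4  (order 4).
h: a_k = 0, 16, -18, 100/3, -81, 2924/15, -486, 393644/315, …
ICs: h(0) = 0, h′(0) = 16, h′′(0) = -36, h′′′(0) = 200.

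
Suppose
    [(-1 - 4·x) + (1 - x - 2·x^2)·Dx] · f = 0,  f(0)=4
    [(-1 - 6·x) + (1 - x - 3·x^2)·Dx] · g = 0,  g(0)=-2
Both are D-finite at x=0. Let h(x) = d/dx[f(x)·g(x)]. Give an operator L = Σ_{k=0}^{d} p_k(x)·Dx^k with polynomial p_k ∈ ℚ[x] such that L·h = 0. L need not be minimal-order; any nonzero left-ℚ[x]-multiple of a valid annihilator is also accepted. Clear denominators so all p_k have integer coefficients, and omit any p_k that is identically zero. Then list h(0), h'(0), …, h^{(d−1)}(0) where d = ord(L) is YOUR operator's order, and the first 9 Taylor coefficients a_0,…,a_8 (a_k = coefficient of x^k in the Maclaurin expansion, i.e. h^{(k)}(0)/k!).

L = (16 + 18·x - 36·x^2 - 368·x^3 - 132·x^4 + 900·x^5 + 720·x^6) + (-2 - 4·x + 39·x^2 + 16·x^3 - 160·x^4 - 69·x^5 + 210·x^6 + 144·x^7)·Dx  (order 1).
h: a_k = -16, -128, -456, -1728, -5280, -16176, -45808, -128000, -345240, …
ICs: h(0) = -16.

f: a_k = 4, 4, 12, 20, 44, 84, 172, 340, 684, …
g: a_k = -2, -2, -8, -14, -38, -80, -194, -434, -1016, …
f·g: L₀ = L_f ⊗_s L_g, ord ≤ 1·1.
h₀' ⇒ L via d/dx closure of L₀.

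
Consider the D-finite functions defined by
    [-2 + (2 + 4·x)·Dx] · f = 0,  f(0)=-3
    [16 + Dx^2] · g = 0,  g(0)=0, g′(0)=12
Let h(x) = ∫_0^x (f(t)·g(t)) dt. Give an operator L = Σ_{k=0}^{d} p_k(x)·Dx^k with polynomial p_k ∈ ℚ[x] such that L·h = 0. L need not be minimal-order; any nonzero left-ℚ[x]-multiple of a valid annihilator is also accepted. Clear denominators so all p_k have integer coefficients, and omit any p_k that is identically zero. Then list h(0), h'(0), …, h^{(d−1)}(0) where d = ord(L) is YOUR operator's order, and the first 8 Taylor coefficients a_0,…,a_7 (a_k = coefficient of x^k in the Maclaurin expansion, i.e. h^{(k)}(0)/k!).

f: a_k = -3, -3, 3/2, -3/2, 15/8, -21/8, 63/16, -99/16, …
g: a_k = 0, 12, 0, -32, 0, 128/5, 0, -1024/105, …
Product ⇒ symmetric product L₀, ord ≤ 2.
∫: right-multiply L₀ by Dx.
L = (19 + 64·x + 64·x^2)·Dx + (-2 - 4·x)·Dx^2 + (1 + 4·x + 4·x^2)·Dx^3  (order 3).
h: a_k = 0, 0, -18, -12, 57/2, 78/5, -341/20, -603/70, …
ICs: h(0) = 0, h′(0) = 0, h′′(0) = -36.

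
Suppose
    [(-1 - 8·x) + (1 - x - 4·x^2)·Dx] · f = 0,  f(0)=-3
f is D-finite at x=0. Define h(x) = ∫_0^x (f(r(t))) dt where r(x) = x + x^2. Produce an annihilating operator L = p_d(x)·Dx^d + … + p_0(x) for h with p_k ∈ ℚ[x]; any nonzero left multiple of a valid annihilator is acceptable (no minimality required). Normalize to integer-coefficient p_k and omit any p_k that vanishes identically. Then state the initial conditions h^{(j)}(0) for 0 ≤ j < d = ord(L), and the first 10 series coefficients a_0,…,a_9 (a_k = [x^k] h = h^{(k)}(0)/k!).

L = (1 + 10·x + 24·x^2 + 16·x^3)·Dx + (-1 + x + 5·x^2 + 8·x^3 + 4·x^4)·Dx^2  (order 2).
h: a_k = 0, -3, -3/2, -6, -57/4, -183/5, -104, -2067/7, -6879/8, -7646/3, …
ICs: h(0) = 0, h′(0) = -3.

f: a_k = -3, -3, -15, -27, -87, -195, -543, -1323, -3495, -8787, …
L₀ from L_f via x↦r, Dx↦r'^{-1}Dx.
∫: right-multiply L₀ by Dx.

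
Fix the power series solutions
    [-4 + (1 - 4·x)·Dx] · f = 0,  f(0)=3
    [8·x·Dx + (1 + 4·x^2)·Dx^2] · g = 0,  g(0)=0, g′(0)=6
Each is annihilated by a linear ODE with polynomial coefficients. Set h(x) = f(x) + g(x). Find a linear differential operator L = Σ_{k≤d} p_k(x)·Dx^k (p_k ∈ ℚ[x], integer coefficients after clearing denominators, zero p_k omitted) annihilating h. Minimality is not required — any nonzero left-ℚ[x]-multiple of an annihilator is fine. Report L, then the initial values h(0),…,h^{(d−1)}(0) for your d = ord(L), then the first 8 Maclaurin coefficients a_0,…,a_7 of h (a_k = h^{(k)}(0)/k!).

L = (-8 + 128·x + 96·x^2)·Dx + (13 - 8·x + 100·x^2 + 96·x^3)·Dx^2 + (-1 + 3·x + 12·x^3 + 16·x^4)·Dx^3  (order 3).
h: a_k = 3, 18, 48, 184, 768, 15456/5, 12288, 343680/7, …
ICs: h(0) = 3, h′(0) = 18, h′′(0) = 96.

f: a_k = 3, 12, 48, 192, 768, 3072, 12288, 49152, …
g: a_k = 0, 6, 0, -8, 0, 96/5, 0, -384/7, …
Sum ⇒ L₀ = lclm(L_f,L_g) in ℚ(x)⟨Dx⟩.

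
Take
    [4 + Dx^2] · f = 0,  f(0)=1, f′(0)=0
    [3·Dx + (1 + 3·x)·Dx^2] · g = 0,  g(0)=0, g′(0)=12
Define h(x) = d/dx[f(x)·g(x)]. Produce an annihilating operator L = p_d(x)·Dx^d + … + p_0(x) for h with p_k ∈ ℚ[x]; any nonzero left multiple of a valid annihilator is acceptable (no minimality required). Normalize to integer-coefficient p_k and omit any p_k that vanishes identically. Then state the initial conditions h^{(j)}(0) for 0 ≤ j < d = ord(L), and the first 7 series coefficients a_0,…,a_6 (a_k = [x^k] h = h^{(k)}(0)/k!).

L = (-21880 - 49536·x - 195264·x^2 - 252288·x^3 + 225504·x^4 + 746496·x^5 + 373248·x^6) + (-9384 - 44856·x - 47520·x^2 + 90720·x^3 + 311040·x^4 + 186624·x^5)·Dx + (-6026 - 16344·x - 53892·x^2 - 32832·x^3 + 182736·x^4 + 373248·x^5 + 186624·x^6)·Dx^2 + (-2346 - 11214·x - 11880·x^2 + 22680·x^3 + 77760·x^4 + 46656·x^5)·Dx^3 + (-139 - 990·x - 1269·x^2 + 7560·x^3 + 31590·x^4 + 46656·x^5 + 23328·x^6)·Dx^4  (order 4).
h: a_k = 12, -36, 36, -180, 652, -2016, 92804/15, …
ICs: h(0) = 12, h′(0) = -36, h′′(0) = 72, h′′′(0) = -1080.

f: a_k = 1, 0, -2, 0, 2/3, 0, -4/45, …
g: a_k = 0, 12, -18, 36, -81, 972/5, -486, …
Product ⇒ symmetric product L₀, ord ≤ 4.
Derive L from L₀ (diff closure).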